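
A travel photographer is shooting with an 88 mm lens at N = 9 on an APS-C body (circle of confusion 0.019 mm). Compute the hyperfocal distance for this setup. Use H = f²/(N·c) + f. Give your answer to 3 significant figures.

45.4 m

Hyperfocal distance H = f²/(N·c) + f = 88²/(9 × 0.019) + 88 = 7744/0.171 + 88 ≈ 45374.5 mm ≈ 45.4 m.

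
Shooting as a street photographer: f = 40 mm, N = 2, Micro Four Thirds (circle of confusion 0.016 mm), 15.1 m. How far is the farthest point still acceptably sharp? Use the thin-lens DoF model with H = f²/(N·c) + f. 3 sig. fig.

21.6 m

Hyperfocal distance H = f²/(N·c) + f = 40²/(2 × 0.016) + 40 = 1600/0.032 + 40 ≈ 50040.0 mm ≈ 50.04 m.
Far limit Df = s·(H − f)/(H − s) = 15100 × (50040.0 − 40) / (50040.0 − 15100) = 15100 × 50000.0 / 34940.0 ≈ 21608 mm ≈ 21.6 m.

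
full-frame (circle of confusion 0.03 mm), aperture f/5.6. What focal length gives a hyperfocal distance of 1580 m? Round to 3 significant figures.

515 mm

From H = f²/(N·c) + f, with f ≪ H: f ≈ √(H·N·c) = √(1580000 × 5.6 × 0.03) = √265440 ≈ 515.2 mm.
The +f correction barely moves this — solving exactly, f² + N·c·f − N·c·H = 0 ⇒ f = (−N·c + √((N·c)² + 4·N·c·H))/2 = (−0.168 + √1061760)/2 ≈ 515.12 mm, so f ≈ 515 mm.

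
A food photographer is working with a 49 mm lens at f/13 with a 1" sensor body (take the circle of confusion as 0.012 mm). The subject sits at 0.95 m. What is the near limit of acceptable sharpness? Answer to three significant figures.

0.897 m

Hyperfocal distance H = f²/(N·c) + f = 49²/(13 × 0.012) + 49 = 2401/0.156 + 49 ≈ 15440.0 mm ≈ 15.44 m.
Near limit Dn = s·(H − f)/(H + s − 2f) = 950 × (15440.0 − 49) / (15440.0 + 950 − 2 × 49) = 950 × 15391.0 / 16292.0 ≈ 897.46 mm ≈ 0.897 m.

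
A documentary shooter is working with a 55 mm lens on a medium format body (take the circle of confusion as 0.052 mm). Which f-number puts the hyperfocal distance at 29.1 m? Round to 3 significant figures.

Rearrange H = f²/(N·c) + f for N: N = f² / ((H − f)·c).
N = 55² / ((29100 − 55) × 0.052) = 3025 / 1510 ≈ 2.00.

f/2.00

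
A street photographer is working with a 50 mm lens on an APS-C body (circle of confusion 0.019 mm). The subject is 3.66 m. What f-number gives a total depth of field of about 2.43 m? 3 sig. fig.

Write h = H − f = f²/(N·c). The thin-lens limits are Dn = s·h/(h + (s−f)) and Df = s·h/(h − (s−f)), so DoF = Df − Dn = 2·s·(s−f)·h / (h² − (s−f)²).
That is a quadratic in h: DoF·h² − 2·s·(s−f)·h − DoF·(s−f)² = 0 ⇒ h = (s−f)·(s + √(s² + DoF²)) / DoF = 3610 × (3660 + √(3660² + 2430²)) / 2430 = 3610 × (3660 + 4393.23) / 2430 ≈ 11964 mm.
Then N = f²/(c·h) = 50² / (0.019 × 11964) = 2500 / 227.31 ≈ 11.

f/11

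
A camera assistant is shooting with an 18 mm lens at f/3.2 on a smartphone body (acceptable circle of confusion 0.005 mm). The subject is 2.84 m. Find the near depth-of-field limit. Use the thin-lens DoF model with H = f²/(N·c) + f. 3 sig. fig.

2.49 m

Hyperfocal distance H = f²/(N·c) + f = 18²/(3.2 × 0.005) + 18 = 324/0.016 + 18 ≈ 20268.0 mm ≈ 20.27 m.
Near limit Dn = s·(H − f)/(H + s − 2f) = 2840 × (20268.0 − 18) / (20268.0 + 2840 − 2 × 18) = 2840 × 20250.0 / 23072.0 ≈ 2492.6 mm ≈ 2.49 m.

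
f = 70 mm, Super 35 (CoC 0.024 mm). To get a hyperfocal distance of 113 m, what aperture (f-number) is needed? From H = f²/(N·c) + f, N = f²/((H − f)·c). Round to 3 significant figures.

f/1.81

Rearrange H = f²/(N·c) + f for N: N = f² / ((H − f)·c).
N = 70² / ((113000 − 70) × 0.024) = 4900 / 2710 ≈ 1.81.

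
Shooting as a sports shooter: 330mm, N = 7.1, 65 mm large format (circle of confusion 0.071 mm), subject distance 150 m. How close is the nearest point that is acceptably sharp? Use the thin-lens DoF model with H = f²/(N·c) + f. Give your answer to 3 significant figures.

88.6 m

Hyperfocal distance H = f²/(N·c) + f = 330²/(7.1 × 0.071) + 330 = 108900/0.5041 + 330 ≈ 216358.6 mm ≈ 216.4 m.
Near limit Dn = s·(H − f)/(H + s − 2f) = 150000 × (216358.6 − 330) / (216358.6 + 150000 − 2 × 330) = 150000 × 216028.6 / 365698.6 ≈ 88609 mm ≈ 88.6 m.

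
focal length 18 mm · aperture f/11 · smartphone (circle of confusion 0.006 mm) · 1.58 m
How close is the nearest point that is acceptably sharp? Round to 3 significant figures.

1.20 m

Hyperfocal distance H = f²/(N·c) + f = 18²/(11 × 0.006) + 18 = 324/0.066 + 18 ≈ 4927.1 mm ≈ 4.927 m.
Near limit Dn = s·(H − f)/(H + s − 2f) = 1580 × (4927.1 − 18) / (4927.1 + 1580 − 2 × 18) = 1580 × 4909.1 / 6471.1 ≈ 1198.6 mm ≈ 1.20 m.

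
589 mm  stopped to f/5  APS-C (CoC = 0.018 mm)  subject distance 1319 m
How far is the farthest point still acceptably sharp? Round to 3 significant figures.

Hyperfocal distance H = f²/(N·c) + f = 589²/(5 × 0.018) + 589 = 346921/0.09 + 589 ≈ 3855266.8 mm ≈ 3855 m.
Far limit Df = s·(H − f)/(H − s) = 1319000 × (3855266.8 − 589) / (3855266.8 − 1319000) = 1319000 × 3854677.8 / 2536266.8 ≈ 2004647 mm ≈ 2000 m.

2000 m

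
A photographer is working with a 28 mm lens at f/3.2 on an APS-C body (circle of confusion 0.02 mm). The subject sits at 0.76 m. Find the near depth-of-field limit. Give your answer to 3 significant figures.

0.717 m

Hyperfocal distance H = f²/(N·c) + f = 28²/(3.2 × 0.02) + 28 = 784/0.064 + 28 ≈ 12278.0 mm ≈ 12.28 m.
Near limit Dn = s·(H − f)/(H + s − 2f) = 760 × (12278.0 − 28) / (12278.0 + 760 − 2 × 28) = 760 × 12250.0 / 12982.0 ≈ 717.15 mm ≈ 0.717 m.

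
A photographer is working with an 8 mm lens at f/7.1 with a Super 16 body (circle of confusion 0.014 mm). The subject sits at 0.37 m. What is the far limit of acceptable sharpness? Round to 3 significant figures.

0.845 m

Hyperfocal distance H = f²/(N·c) + f = 8²/(7.1 × 0.014) + 8 = 64/0.0994 + 8 ≈ 651.9 mm ≈ 0.652 m.
Far limit Df = s·(H − f)/(H − s) = 370 × (651.9 − 8) / (651.9 − 370) = 370 × 643.9 / 281.9 ≈ 845.20 mm ≈ 0.845 m.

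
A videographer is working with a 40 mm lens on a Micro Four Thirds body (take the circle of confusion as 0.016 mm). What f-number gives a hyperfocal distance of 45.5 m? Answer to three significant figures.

f/2.20

Rearrange H = f²/(N·c) + f for N: N = f² / ((H − f)·c).
N = 40² / ((45500 − 40) × 0.016) = 1600 / 727.4 ≈ 2.20.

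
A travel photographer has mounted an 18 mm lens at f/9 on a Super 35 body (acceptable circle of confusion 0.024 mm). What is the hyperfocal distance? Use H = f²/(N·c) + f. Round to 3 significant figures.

1.52 m

Hyperfocal distance H = f²/(N·c) + f = 18²/(9 × 0.024) + 18 = 324/0.216 + 18 ≈ 1518.0 mm ≈ 1.52 m.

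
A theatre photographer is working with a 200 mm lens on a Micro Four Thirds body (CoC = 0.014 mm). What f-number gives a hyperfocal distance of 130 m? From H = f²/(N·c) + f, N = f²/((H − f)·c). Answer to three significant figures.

f/22

Rearrange H = f²/(N·c) + f for N: N = f² / ((H − f)·c).
N = 200² / ((130000 − 200) × 0.014) = 40000 / 1817 ≈ 22.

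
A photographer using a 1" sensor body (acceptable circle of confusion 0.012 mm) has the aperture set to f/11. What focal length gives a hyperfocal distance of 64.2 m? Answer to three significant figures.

92.0 mm

From H = f²/(N·c) + f, with f ≪ H: f ≈ √(H·N·c) = √(64200 × 11 × 0.012) = √8474.4 ≈ 92.06 mm.
Exact: f² + N·c·f − N·c·H = 0 ⇒ f = (−N·c + √((N·c)² + 4·N·c·H))/2 = (−0.132 + √33898)/2 ≈ 91.991 mm ≈ 92.0 mm.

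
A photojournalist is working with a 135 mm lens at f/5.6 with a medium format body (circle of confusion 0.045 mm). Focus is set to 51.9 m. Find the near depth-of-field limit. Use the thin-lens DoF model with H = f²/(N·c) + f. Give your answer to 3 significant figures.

30.2 m

Hyperfocal distance H = f²/(N·c) + f = 135²/(5.6 × 0.045) + 135 = 18225/0.252 + 135 ≈ 72456.4 mm ≈ 72.46 m.
Near limit Dn = s·(H − f)/(H + s − 2f) = 51900 × (72456.4 − 135) / (72456.4 + 51900 − 2 × 135) = 51900 × 72321.4 / 124086.4 ≈ 30249 mm ≈ 30.2 m.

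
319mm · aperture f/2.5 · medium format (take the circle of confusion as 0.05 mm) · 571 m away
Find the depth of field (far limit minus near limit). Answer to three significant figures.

Hyperfocal distance H = f²/(N·c) + f = 319²/(2.5 × 0.05) + 319 = 101761/0.125 + 319 ≈ 814407.0 mm ≈ 814.4 m.
Near limit Dn = s·(H − f)/(H + s − 2f) = 571000 × (814407.0 − 319) / (814407.0 + 571000 − 2 × 319) = 571000 × 814088.0 / 1384769.0 ≈ 335684 mm.
Far limit Df = s·(H − f)/(H − s) = 571000 × (814407.0 − 319) / (814407.0 − 571000) = 571000 × 814088.0 / 243407.0 ≈ 1909741 mm.
Depth of field = Df − Dn = 1909741 − 335684 ≈ 1574057 mm ≈ 1570 m.

1570 m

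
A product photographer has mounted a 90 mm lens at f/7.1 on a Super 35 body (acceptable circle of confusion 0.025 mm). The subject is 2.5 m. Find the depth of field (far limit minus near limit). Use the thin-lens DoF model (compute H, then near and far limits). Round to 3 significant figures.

Hyperfocal distance H = f²/(N·c) + f = 90²/(7.1 × 0.025) + 90 = 8100/0.1775 + 90 ≈ 45723.8 mm ≈ 45.72 m.
Near limit Dn = s·(H − f)/(H + s − 2f) = 2500 × (45723.8 − 90) / (45723.8 + 2500 − 2 × 90) = 2500 × 45633.8 / 48043.8 ≈ 2374.59 mm.
Far limit Df = s·(H − f)/(H − s) = 2500 × (45723.8 − 90) / (45723.8 − 2500) = 2500 × 45633.8 / 43223.8 ≈ 2639.39 mm.
Depth of field = Df − Dn = 2639.39 − 2374.59 ≈ 264.80 mm.

265 mm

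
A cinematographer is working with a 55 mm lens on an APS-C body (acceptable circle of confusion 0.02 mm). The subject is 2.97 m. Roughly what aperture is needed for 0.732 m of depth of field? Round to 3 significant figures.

f/6.30

Write h = H − f = f²/(N·c). The thin-lens limits are Dn = s·h/(h + (s−f)) and Df = s·h/(h − (s−f)), so DoF = Df − Dn = 2·s·(s−f)·h / (h² − (s−f)²).
That is a quadratic in h: DoF·h² − 2·s·(s−f)·h − DoF·(s−f)² = 0 ⇒ h = (s−f)·(s + √(s² + DoF²)) / DoF = 2915 × (2970 + √(2970² + 732²)) / 732 = 2915 × (2970 + 3058.88) / 732 ≈ 24008 mm.
Then N = f²/(c·h) = 55² / (0.02 × 24008) = 3025 / 480.17 ≈ 6.30.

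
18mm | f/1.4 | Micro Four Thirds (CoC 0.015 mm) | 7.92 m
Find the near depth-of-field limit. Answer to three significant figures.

Hyperfocal distance H = f²/(N·c) + f = 18²/(1.4 × 0.015) + 18 = 324/0.021 + 18 ≈ 15446.6 mm ≈ 15.45 m.
Near limit Dn = s·(H − f)/(H + s − 2f) = 7920 × (15446.6 − 18) / (15446.6 + 7920 − 2 × 18) = 7920 × 15428.6 / 23330.6 ≈ 5237.5 mm ≈ 5.24 m.

5.24 m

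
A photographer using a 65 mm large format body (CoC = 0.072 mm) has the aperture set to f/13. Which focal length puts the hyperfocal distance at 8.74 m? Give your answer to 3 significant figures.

90.0 mm

From H = f²/(N·c) + f, with f ≪ H: f ≈ √(H·N·c) = √(8740 × 13 × 0.072) = √8180.6 ≈ 90.45 mm.
Exact: f² + N·c·f − N·c·H = 0 ⇒ f = (−N·c + √((N·c)² + 4·N·c·H))/2 = (−0.936 + √32723)/2 ≈ 89.980 mm ≈ 90.0 mm.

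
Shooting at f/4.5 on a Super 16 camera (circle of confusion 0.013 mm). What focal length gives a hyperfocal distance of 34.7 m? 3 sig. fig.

From H = f²/(N·c) + f, with f ≪ H: f ≈ √(H·N·c) = √(34700 × 4.5 × 0.013) = √2029.9 ≈ 45.05 mm.
Exact: f² + N·c·f − N·c·H = 0 ⇒ f = (−N·c + √((N·c)² + 4·N·c·H))/2 = (−0.0585 + √8119.8)/2 ≈ 45.026 mm ≈ 45.0 mm.

45.0 mm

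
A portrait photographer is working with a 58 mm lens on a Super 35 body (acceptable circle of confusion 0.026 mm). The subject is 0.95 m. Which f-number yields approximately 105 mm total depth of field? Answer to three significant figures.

Write h = H − f = f²/(N·c). The thin-lens limits are Dn = s·h/(h + (s−f)) and Df = s·h/(h − (s−f)), so DoF = Df − Dn = 2·s·(s−f)·h / (h² − (s−f)²).
That is a quadratic in h: DoF·h² − 2·s·(s−f)·h − DoF·(s−f)² = 0 ⇒ h = (s−f)·(s + √(s² + DoF²)) / DoF = 892 × (950 + √(950² + 105²)) / 105 = 892 × (950 + 955.785) / 105 ≈ 16190 mm.
Then N = f²/(c·h) = 58² / (0.026 × 16190) = 3364 / 420.94 ≈ 7.99.

f/7.99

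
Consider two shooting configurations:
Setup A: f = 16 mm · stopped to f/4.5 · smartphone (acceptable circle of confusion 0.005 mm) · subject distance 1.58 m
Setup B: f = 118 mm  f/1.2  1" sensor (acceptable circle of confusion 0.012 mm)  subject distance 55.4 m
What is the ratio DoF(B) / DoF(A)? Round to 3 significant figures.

Setup A: H = 16²/(4.5×0.005) + 16 ≈ 11393.8 mm; DoF = Df − Dn = 1831.80 − 1389.06 ≈ 442.74 mm.
Setup B: H = 118²/(1.2×0.012) + 118 ≈ 967062.4 mm; DoF = Df − Dn = 58759.4 − 52404.0 ≈ 6355.4 mm.
Ratio = 6355.4 / 442.74 ≈ 14.4.

14.4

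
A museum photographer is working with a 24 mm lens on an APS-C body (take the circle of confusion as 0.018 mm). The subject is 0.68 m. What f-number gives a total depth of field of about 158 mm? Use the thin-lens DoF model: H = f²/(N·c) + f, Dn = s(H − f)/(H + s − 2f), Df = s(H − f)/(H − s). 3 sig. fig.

f/5.59

Write h = H − f = f²/(N·c). The thin-lens limits are Dn = s·h/(h + (s−f)) and Df = s·h/(h − (s−f)), so DoF = Df − Dn = 2·s·(s−f)·h / (h² − (s−f)²).
That is a quadratic in h: DoF·h² − 2·s·(s−f)·h − DoF·(s−f)² = 0 ⇒ h = (s−f)·(s + √(s² + DoF²)) / DoF = 656 × (680 + √(680² + 158²)) / 158 = 656 × (680 + 698.115) / 158 ≈ 5721.8 mm.
Then N = f²/(c·h) = 24² / (0.018 × 5721.8) = 576 / 102.99 ≈ 5.59.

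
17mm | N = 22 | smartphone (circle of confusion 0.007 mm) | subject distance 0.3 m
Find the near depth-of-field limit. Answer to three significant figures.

Hyperfocal distance H = f²/(N·c) + f = 17²/(22 × 0.007) + 17 = 289/0.154 + 17 ≈ 1893.6 mm ≈ 1.894 m.
Near limit Dn = s·(H − f)/(H + s − 2f) = 300 × (1893.6 − 17) / (1893.6 + 300 − 2 × 17) = 300 × 1876.6 / 2159.6 ≈ 260.69 mm.

261 mm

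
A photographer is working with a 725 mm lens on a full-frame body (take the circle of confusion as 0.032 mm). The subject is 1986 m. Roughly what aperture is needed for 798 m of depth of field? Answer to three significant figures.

f/1.60

Write h = H − f = f²/(N·c). The thin-lens limits are Dn = s·h/(h + (s−f)) and Df = s·h/(h − (s−f)), so DoF = Df − Dn = 2·s·(s−f)·h / (h² − (s−f)²).
That is a quadratic in h: DoF·h² − 2·s·(s−f)·h − DoF·(s−f)² = 0 ⇒ h = (s−f)·(s + √(s² + DoF²)) / DoF = 1985275 × (1986000 + √(1986000² + 798000²)) / 798000 = 1985275 × (1986000 + 2140327) / 798000 ≈ 10265531 mm.
Then N = f²/(c·h) = 725² / (0.032 × 10265531) = 525625 / 328497 ≈ 1.60.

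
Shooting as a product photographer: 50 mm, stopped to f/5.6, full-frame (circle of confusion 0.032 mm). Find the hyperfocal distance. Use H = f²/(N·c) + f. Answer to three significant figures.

Hyperfocal distance H = f²/(N·c) + f = 50²/(5.6 × 0.032) + 50 = 2500/0.1792 + 50 ≈ 14000.9 mm ≈ 14.0 m.

14.0 m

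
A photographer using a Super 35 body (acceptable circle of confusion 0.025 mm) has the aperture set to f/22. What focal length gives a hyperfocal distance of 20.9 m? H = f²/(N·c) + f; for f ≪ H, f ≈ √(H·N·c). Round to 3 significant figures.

From H = f²/(N·c) + f, with f ≪ H: f ≈ √(H·N·c) = √(20900 × 22 × 0.025) = √11495 ≈ 107.2 mm.
The +f correction barely moves this — solving exactly, f² + N·c·f − N·c·H = 0 ⇒ f = (−N·c + √((N·c)² + 4·N·c·H))/2 = (−0.55 + √45980)/2 ≈ 106.94 mm, so f ≈ 107 mm.

107 mm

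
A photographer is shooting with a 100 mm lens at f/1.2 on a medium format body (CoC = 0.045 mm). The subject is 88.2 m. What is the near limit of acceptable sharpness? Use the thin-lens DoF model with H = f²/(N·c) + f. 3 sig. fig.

Hyperfocal distance H = f²/(N·c) + f = 100²/(1.2 × 0.045) + 100 = 10000/0.054 + 100 ≈ 185285.2 mm ≈ 185.3 m.
Near limit Dn = s·(H − f)/(H + s − 2f) = 88200 × (185285.2 − 100) / (185285.2 + 88200 − 2 × 100) = 88200 × 185185.2 / 273285.2 ≈ 59767 mm ≈ 59.8 m.

59.8 m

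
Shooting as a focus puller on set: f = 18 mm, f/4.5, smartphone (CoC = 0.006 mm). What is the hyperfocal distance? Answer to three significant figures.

Hyperfocal distance H = f²/(N·c) + f = 18²/(4.5 × 0.006) + 18 = 324/0.027 + 18 ≈ 12018.0 mm ≈ 12.0 m.

12.0 m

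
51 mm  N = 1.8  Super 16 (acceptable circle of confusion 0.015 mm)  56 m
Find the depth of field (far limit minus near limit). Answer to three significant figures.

Hyperfocal distance H = f²/(N·c) + f = 51²/(1.8 × 0.015) + 51 = 2601/0.027 + 51 ≈ 96384.3 mm ≈ 96.38 m.
Near limit Dn = s·(H − f)/(H + s − 2f) = 56000 × (96384.3 − 51) / (96384.3 + 56000 − 2 × 51) = 56000 × 96333.3 / 152282.3 ≈ 35425 mm.
Far limit Df = s·(H − f)/(H − s) = 56000 × (96384.3 − 51) / (96384.3 − 56000) = 56000 × 96333.3 / 40384.3 ≈ 133583 mm.
Depth of field = Df − Dn = 133583 − 35425 ≈ 98158 mm ≈ 98.2 m.

98.2 m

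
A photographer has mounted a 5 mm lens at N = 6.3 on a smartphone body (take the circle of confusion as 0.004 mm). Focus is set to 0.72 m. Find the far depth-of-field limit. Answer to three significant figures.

2.58 m

Hyperfocal distance H = f²/(N·c) + f = 5²/(6.3 × 0.004) + 5 = 25/0.0252 + 5 ≈ 997.1 mm ≈ 0.997 m.
Far limit Df = s·(H − f)/(H − s) = 720 × (997.1 − 5) / (997.1 − 720) = 720 × 992.1 / 277.1 ≈ 2578.1 mm ≈ 2.58 m.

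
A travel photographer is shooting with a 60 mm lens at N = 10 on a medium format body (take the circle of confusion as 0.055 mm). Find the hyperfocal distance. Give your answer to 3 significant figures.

Hyperfocal distance H = f²/(N·c) + f = 60²/(10 × 0.055) + 60 = 3600/0.55 + 60 ≈ 6605.5 mm ≈ 6.61 m.

6.61 m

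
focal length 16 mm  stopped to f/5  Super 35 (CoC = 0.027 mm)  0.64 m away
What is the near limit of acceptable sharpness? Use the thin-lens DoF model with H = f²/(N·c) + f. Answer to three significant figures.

482 mm

Hyperfocal distance H = f²/(N·c) + f = 16²/(5 × 0.027) + 16 = 256/0.135 + 16 ≈ 1912.3 mm ≈ 1.912 m.
Near limit Dn = s·(H − f)/(H + s − 2f) = 640 × (1912.3 − 16) / (1912.3 + 640 − 2 × 16) = 640 × 1896.3 / 2520.3 ≈ 481.54 mm.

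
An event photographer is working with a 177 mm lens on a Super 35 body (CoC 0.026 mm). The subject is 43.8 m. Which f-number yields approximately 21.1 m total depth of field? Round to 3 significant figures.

Write h = H − f = f²/(N·c). The thin-lens limits are Dn = s·h/(h + (s−f)) and Df = s·h/(h − (s−f)), so DoF = Df − Dn = 2·s·(s−f)·h / (h² − (s−f)²).
That is a quadratic in h: DoF·h² − 2·s·(s−f)·h − DoF·(s−f)² = 0 ⇒ h = (s−f)·(s + √(s² + DoF²)) / DoF = 43623 × (43800 + √(43800² + 21100²)) / 21100 = 43623 × (43800 + 48617.4) / 21100 ≈ 191067 mm.
Then N = f²/(c·h) = 177² / (0.026 × 191067) = 31329 / 4967.8 ≈ 6.31.

f/6.31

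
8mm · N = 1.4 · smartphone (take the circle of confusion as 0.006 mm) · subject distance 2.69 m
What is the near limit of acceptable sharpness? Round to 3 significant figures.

1.99 m

Hyperfocal distance H = f²/(N·c) + f = 8²/(1.4 × 0.006) + 8 = 64/0.0084 + 8 ≈ 7627.0 mm ≈ 7.627 m.
Near limit Dn = s·(H − f)/(H + s − 2f) = 2690 × (7627.0 − 8) / (7627.0 + 2690 − 2 × 8) = 2690 × 7619.0 / 10301.0 ≈ 1989.6 mm ≈ 1.99 m.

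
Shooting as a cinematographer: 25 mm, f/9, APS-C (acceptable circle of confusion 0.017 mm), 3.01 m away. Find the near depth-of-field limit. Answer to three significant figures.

Hyperfocal distance H = f²/(N·c) + f = 25²/(9 × 0.017) + 25 = 625/0.153 + 25 ≈ 4110.0 mm ≈ 4.110 m.
Near limit Dn = s·(H − f)/(H + s − 2f) = 3010 × (4110.0 − 25) / (4110.0 + 3010 − 2 × 25) = 3010 × 4085.0 / 7070.0 ≈ 1739.2 mm ≈ 1.74 m.

1.74 m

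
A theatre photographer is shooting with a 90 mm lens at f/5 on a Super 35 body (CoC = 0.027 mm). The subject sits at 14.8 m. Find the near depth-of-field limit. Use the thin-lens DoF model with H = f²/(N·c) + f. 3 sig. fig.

Hyperfocal distance H = f²/(N·c) + f = 90²/(5 × 0.027) + 90 = 8100/0.135 + 90 ≈ 60090.0 mm ≈ 60.09 m.
Near limit Dn = s·(H − f)/(H + s − 2f) = 14800 × (60090.0 − 90) / (60090.0 + 14800 − 2 × 90) = 14800 × 60000.0 / 74710.0 ≈ 11886 mm ≈ 11.9 m.

11.9 m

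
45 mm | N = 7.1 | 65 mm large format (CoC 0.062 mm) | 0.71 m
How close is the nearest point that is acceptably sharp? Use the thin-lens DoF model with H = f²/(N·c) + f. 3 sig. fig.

Hyperfocal distance H = f²/(N·c) + f = 45²/(7.1 × 0.062) + 45 = 2025/0.4402 + 45 ≈ 4645.2 mm ≈ 4.645 m.
Near limit Dn = s·(H − f)/(H + s − 2f) = 710 × (4645.2 − 45) / (4645.2 + 710 − 2 × 45) = 710 × 4600.2 / 5265.2 ≈ 620.33 mm ≈ 0.620 m.

0.620 m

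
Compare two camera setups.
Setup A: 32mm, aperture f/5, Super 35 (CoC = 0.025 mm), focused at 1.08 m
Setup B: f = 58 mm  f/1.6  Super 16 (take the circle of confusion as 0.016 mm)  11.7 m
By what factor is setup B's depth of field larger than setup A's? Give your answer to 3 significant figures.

7.44

Setup A: H = 32²/(5×0.025) + 32 ≈ 8224.0 mm; DoF = Df − Dn = 1238.43 − 957.51 ≈ 280.92 mm.
Setup B: H = 58²/(1.6×0.016) + 58 ≈ 131464.2 mm; DoF = Df − Dn = 12837.3 − 10747.8 ≈ 2089.5 mm.
Ratio = 2089.5 / 280.92 ≈ 7.44.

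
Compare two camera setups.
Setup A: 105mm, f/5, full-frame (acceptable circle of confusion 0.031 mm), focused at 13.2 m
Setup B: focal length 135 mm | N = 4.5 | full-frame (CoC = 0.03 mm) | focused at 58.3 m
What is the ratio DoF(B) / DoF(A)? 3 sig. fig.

Setup A: H = 105²/(5×0.031) + 105 ≈ 71234.0 mm; DoF = Df − Dn = 16178.5 − 11147.7 ≈ 5030.8 mm.
Setup B: H = 135²/(4.5×0.03) + 135 ≈ 135135.0 mm; DoF = Df − Dn = 102434 − 40745 ≈ 61689 mm.
Ratio = 61689 / 5030.8 ≈ 12.3.

12.3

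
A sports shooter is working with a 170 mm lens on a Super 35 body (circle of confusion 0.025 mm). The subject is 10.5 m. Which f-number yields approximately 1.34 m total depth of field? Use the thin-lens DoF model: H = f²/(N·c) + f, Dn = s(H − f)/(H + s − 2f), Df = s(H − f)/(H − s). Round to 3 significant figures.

Write h = H − f = f²/(N·c). The thin-lens limits are Dn = s·h/(h + (s−f)) and Df = s·h/(h − (s−f)), so DoF = Df − Dn = 2·s·(s−f)·h / (h² − (s−f)²).
That is a quadratic in h: DoF·h² − 2·s·(s−f)·h − DoF·(s−f)² = 0 ⇒ h = (s−f)·(s + √(s² + DoF²)) / DoF = 10330 × (10500 + √(10500² + 1340²)) / 1340 = 10330 × (10500 + 10585.2) / 1340 ≈ 162545 mm.
Then N = f²/(c·h) = 170² / (0.025 × 162545) = 28900 / 4063.6 ≈ 7.11.

f/7.11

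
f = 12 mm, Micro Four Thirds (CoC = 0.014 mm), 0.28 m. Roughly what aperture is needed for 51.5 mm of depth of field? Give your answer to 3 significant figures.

Write h = H − f = f²/(N·c). The thin-lens limits are Dn = s·h/(h + (s−f)) and Df = s·h/(h − (s−f)), so DoF = Df − Dn = 2·s·(s−f)·h / (h² − (s−f)²).
That is a quadratic in h: DoF·h² − 2·s·(s−f)·h − DoF·(s−f)² = 0 ⇒ h = (s−f)·(s + √(s² + DoF²)) / DoF = 268 × (280 + √(280² + 51.5²)) / 51.5 = 268 × (280 + 284.697) / 51.5 ≈ 2938.6 mm.
Then N = f²/(c·h) = 12² / (0.014 × 2938.6) = 144 / 41.141 ≈ 3.50.

f/3.50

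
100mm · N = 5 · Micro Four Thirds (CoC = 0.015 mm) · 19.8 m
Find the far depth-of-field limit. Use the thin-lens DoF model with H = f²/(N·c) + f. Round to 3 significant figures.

Hyperfocal distance H = f²/(N·c) + f = 100²/(5 × 0.015) + 100 = 10000/0.075 + 100 ≈ 133433.3 mm ≈ 133.4 m.
Far limit Df = s·(H − f)/(H − s) = 19800 × (133433.3 − 100) / (133433.3 − 19800) = 19800 × 133333.3 / 113633.3 ≈ 23233 mm ≈ 23.2 m.

23.2 m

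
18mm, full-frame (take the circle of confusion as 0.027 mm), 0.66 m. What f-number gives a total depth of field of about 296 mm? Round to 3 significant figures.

f/4

Write h = H − f = f²/(N·c). The thin-lens limits are Dn = s·h/(h + (s−f)) and Df = s·h/(h − (s−f)), so DoF = Df − Dn = 2·s·(s−f)·h / (h² − (s−f)²).
That is a quadratic in h: DoF·h² − 2·s·(s−f)·h − DoF·(s−f)² = 0 ⇒ h = (s−f)·(s + √(s² + DoF²)) / DoF = 642 × (660 + √(660² + 296²)) / 296 = 642 × (660 + 723.337) / 296 ≈ 3000.3 mm.
Then N = f²/(c·h) = 18² / (0.027 × 3000.3) = 324 / 81.009 ≈ 4.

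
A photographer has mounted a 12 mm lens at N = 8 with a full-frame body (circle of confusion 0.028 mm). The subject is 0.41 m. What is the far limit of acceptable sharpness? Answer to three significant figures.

1.08 m

Hyperfocal distance H = f²/(N·c) + f = 12²/(8 × 0.028) + 12 = 144/0.224 + 12 ≈ 654.9 mm ≈ 0.655 m.
Far limit Df = s·(H − f)/(H − s) = 410 × (654.9 − 12) / (654.9 − 410) = 410 × 642.9 / 244.9 ≈ 1076.4 mm ≈ 1.08 m.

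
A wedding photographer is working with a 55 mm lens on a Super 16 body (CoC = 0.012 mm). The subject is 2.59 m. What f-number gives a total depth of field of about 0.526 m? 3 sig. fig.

f/10

Write h = H − f = f²/(N·c). The thin-lens limits are Dn = s·h/(h + (s−f)) and Df = s·h/(h − (s−f)), so DoF = Df − Dn = 2·s·(s−f)·h / (h² − (s−f)²).
That is a quadratic in h: DoF·h² − 2·s·(s−f)·h − DoF·(s−f)² = 0 ⇒ h = (s−f)·(s + √(s² + DoF²)) / DoF = 2535 × (2590 + √(2590² + 526²)) / 526 = 2535 × (2590 + 2642.87) / 526 ≈ 25219 mm.
Then N = f²/(c·h) = 55² / (0.012 × 25219) = 3025 / 302.63 ≈ 10.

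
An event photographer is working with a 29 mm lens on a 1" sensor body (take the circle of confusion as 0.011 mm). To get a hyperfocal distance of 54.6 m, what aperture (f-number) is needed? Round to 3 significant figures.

f/1.40

Rearrange H = f²/(N·c) + f for N: N = f² / ((H − f)·c).
N = 29² / ((54600 − 29) × 0.011) = 841 / 600.3 ≈ 1.40.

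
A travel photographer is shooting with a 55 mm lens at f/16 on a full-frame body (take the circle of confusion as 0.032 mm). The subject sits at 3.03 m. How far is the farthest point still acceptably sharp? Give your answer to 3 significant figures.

6.10 m

Hyperfocal distance H = f²/(N·c) + f = 55²/(16 × 0.032) + 55 = 3025/0.512 + 55 ≈ 5963.2 mm ≈ 5.963 m.
Far limit Df = s·(H − f)/(H − s) = 3030 × (5963.2 − 55) / (5963.2 − 3030) = 3030 × 5908.2 / 2933.2 ≈ 6103.2 mm ≈ 6.10 m.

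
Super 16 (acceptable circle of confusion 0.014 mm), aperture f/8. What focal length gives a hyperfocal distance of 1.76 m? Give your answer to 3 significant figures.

14.0 mm

From H = f²/(N·c) + f, with f ≪ H: f ≈ √(H·N·c) = √(1760 × 8 × 0.014) = √197.12 ≈ 14.04 mm.
The +f correction barely moves this — solving exactly, f² + N·c·f − N·c·H = 0 ⇒ f = (−N·c + √((N·c)² + 4·N·c·H))/2 = (−0.112 + √788.49)/2 ≈ 13.984 mm, so f ≈ 14.0 mm.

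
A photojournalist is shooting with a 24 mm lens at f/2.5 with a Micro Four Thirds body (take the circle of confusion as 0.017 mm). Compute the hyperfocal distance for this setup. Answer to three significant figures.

13.6 m

Hyperfocal distance H = f²/(N·c) + f = 24²/(2.5 × 0.017) + 24 = 576/0.0425 + 24 ≈ 13576.9 mm ≈ 13.6 m.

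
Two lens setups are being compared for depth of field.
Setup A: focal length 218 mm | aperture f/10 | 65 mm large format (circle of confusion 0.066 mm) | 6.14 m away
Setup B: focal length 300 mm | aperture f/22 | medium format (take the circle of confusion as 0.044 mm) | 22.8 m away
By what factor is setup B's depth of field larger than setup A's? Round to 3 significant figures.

11.5

Setup A: H = 218²/(10×0.066) + 218 ≈ 72224.1 mm; DoF = Df − Dn = 6690.2 − 5673.4 ≈ 1016.8 mm.
Setup B: H = 300²/(22×0.044) + 300 ≈ 93275.2 mm; DoF = Df − Dn = 30079 − 18357 ≈ 11722 mm.
Ratio = 11722 / 1016.8 ≈ 11.5.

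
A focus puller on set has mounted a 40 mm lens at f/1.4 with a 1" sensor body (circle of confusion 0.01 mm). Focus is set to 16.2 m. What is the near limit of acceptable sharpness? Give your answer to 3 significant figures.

Hyperfocal distance H = f²/(N·c) + f = 40²/(1.4 × 0.01) + 40 = 1600/0.014 + 40 ≈ 114325.7 mm ≈ 114.3 m.
Near limit Dn = s·(H − f)/(H + s − 2f) = 16200 × (114325.7 − 40) / (114325.7 + 16200 − 2 × 40) = 16200 × 114285.7 / 130445.7 ≈ 14193 mm ≈ 14.2 m.

14.2 m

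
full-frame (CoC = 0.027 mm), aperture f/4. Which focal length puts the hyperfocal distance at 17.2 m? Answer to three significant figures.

43.0 mm

From H = f²/(N·c) + f, with f ≪ H: f ≈ √(H·N·c) = √(17200 × 4 × 0.027) = √1857.6 ≈ 43.10 mm.
Exact: f² + N·c·f − N·c·H = 0 ⇒ f = (−N·c + √((N·c)² + 4·N·c·H))/2 = (−0.108 + √7430.4)/2 ≈ 43.046 mm ≈ 43.0 mm.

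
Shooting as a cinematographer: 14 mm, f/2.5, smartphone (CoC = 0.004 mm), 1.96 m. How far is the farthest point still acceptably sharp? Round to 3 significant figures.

Hyperfocal distance H = f²/(N·c) + f = 14²/(2.5 × 0.004) + 14 = 196/0.01 + 14 ≈ 19614.0 mm ≈ 19.61 m.
Far limit Df = s·(H − f)/(H − s) = 1960 × (19614.0 − 14) / (19614.0 − 1960) = 1960 × 19600.0 / 17654.0 ≈ 2176.1 mm ≈ 2.18 m.

2.18 m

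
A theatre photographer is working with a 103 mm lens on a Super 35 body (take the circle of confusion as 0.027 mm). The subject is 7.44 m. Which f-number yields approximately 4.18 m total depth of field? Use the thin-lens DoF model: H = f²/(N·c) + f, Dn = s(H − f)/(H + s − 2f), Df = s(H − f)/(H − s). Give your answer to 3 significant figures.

f/14

Write h = H − f = f²/(N·c). The thin-lens limits are Dn = s·h/(h + (s−f)) and Df = s·h/(h − (s−f)), so DoF = Df − Dn = 2·s·(s−f)·h / (h² − (s−f)²).
That is a quadratic in h: DoF·h² − 2·s·(s−f)·h − DoF·(s−f)² = 0 ⇒ h = (s−f)·(s + √(s² + DoF²)) / DoF = 7337 × (7440 + √(7440² + 4180²)) / 4180 = 7337 × (7440 + 8533.82) / 4180 ≈ 28038 mm.
Then N = f²/(c·h) = 103² / (0.027 × 28038) = 10609 / 757.03 ≈ 14.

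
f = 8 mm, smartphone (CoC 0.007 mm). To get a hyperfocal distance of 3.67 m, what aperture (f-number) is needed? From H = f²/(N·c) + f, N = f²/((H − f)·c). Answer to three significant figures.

f/2.50

Rearrange H = f²/(N·c) + f for N: N = f² / ((H − f)·c).
N = 8² / ((3670 − 8) × 0.007) = 64 / 25.63 ≈ 2.50.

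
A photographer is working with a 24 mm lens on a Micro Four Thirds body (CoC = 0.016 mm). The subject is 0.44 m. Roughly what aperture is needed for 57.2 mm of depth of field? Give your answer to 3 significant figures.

Write h = H − f = f²/(N·c). The thin-lens limits are Dn = s·h/(h + (s−f)) and Df = s·h/(h − (s−f)), so DoF = Df − Dn = 2·s·(s−f)·h / (h² − (s−f)²).
That is a quadratic in h: DoF·h² − 2·s·(s−f)·h − DoF·(s−f)² = 0 ⇒ h = (s−f)·(s + √(s² + DoF²)) / DoF = 416 × (440 + √(440² + 57.2²)) / 57.2 = 416 × (440 + 443.702) / 57.2 ≈ 6426.9 mm.
Then N = f²/(c·h) = 24² / (0.016 × 6426.9) = 576 / 102.83 ≈ 5.60.

f/5.60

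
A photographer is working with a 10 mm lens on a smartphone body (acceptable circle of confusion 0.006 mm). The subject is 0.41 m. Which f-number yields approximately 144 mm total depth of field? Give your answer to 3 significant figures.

Write h = H − f = f²/(N·c). The thin-lens limits are Dn = s·h/(h + (s−f)) and Df = s·h/(h − (s−f)), so DoF = Df − Dn = 2·s·(s−f)·h / (h² − (s−f)²).
That is a quadratic in h: DoF·h² − 2·s·(s−f)·h − DoF·(s−f)² = 0 ⇒ h = (s−f)·(s + √(s² + DoF²)) / DoF = 400 × (410 + √(410² + 144²)) / 144 = 400 × (410 + 434.553) / 144 ≈ 2346.0 mm.
Then N = f²/(c·h) = 10² / (0.006 × 2346.0) = 100 / 14.076 ≈ 7.10.

f/7.10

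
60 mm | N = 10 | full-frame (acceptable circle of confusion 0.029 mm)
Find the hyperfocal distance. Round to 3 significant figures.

Hyperfocal distance H = f²/(N·c) + f = 60²/(10 × 0.029) + 60 = 3600/0.29 + 60 ≈ 12473.8 mm ≈ 12.5 m.

12.5 m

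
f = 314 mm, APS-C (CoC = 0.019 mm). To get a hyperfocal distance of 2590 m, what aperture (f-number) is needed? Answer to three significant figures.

f/2.00

Rearrange H = f²/(N·c) + f for N: N = f² / ((H − f)·c).
N = 314² / ((2590000 − 314) × 0.019) = 98596 / 49204 ≈ 2.00.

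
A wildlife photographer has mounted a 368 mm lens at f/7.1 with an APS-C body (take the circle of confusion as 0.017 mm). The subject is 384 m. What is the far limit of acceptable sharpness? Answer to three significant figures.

584 m

Hyperfocal distance H = f²/(N·c) + f = 368²/(7.1 × 0.017) + 368 = 135424/0.1207 + 368 ≈ 1122356.4 mm ≈ 1122 m.
Far limit Df = s·(H − f)/(H − s) = 384000 × (1122356.4 − 368) / (1122356.4 − 384000) = 384000 × 1121988.4 / 738356.4 ≈ 583517 mm ≈ 584 m.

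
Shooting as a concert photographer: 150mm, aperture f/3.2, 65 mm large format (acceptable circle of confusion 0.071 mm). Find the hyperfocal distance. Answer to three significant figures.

Hyperfocal distance H = f²/(N·c) + f = 150²/(3.2 × 0.071) + 150 = 22500/0.2272 + 150 ≈ 99181.7 mm ≈ 99.2 m.

99.2 m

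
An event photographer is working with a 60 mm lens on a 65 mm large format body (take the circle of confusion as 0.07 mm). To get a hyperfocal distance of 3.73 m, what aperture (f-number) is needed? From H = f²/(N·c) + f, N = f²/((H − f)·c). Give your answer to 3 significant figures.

Rearrange H = f²/(N·c) + f for N: N = f² / ((H − f)·c).
N = 60² / ((3730 − 60) × 0.07) = 3600 / 256.9 ≈ 14.

f/14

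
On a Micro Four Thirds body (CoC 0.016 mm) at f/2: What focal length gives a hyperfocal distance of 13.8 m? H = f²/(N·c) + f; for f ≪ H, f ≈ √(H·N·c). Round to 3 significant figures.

21.0 mm

From H = f²/(N·c) + f, with f ≪ H: f ≈ √(H·N·c) = √(13800 × 2 × 0.016) = √441.60 ≈ 21.01 mm.
The +f correction barely moves this — solving exactly, f² + N·c·f − N·c·H = 0 ⇒ f = (−N·c + √((N·c)² + 4·N·c·H))/2 = (−0.032 + √1766.4)/2 ≈ 20.998 mm, so f ≈ 21.0 mm.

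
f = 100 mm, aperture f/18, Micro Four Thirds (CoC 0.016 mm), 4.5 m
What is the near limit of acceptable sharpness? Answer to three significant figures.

3.99 m

Hyperfocal distance H = f²/(N·c) + f = 100²/(18 × 0.016) + 100 = 10000/0.288 + 100 ≈ 34822.2 mm ≈ 34.82 m.
Near limit Dn = s·(H − f)/(H + s − 2f) = 4500 × (34822.2 − 100) / (34822.2 + 4500 − 2 × 100) = 4500 × 34722.2 / 39122.2 ≈ 3993.9 mm ≈ 3.99 m.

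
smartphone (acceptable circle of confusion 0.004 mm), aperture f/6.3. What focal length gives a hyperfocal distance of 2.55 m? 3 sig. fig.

8.00 mm

From H = f²/(N·c) + f, with f ≪ H: f ≈ √(H·N·c) = √(2550 × 6.3 × 0.004) = √64.260 ≈ 8.016 mm.
Exact: f² + N·c·f − N·c·H = 0 ⇒ f = (−N·c + √((N·c)² + 4·N·c·H))/2 = (−0.0252 + √257.04)/2 ≈ 8.0036 mm ≈ 8.00 mm.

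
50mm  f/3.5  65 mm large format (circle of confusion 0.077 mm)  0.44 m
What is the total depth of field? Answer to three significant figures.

37.1 mm

Hyperfocal distance H = f²/(N·c) + f = 50²/(3.5 × 0.077) + 50 = 2500/0.2695 + 50 ≈ 9326.4 mm ≈ 9.326 m.
Near limit Dn = s·(H − f)/(H + s − 2f) = 440 × (9326.4 − 50) / (9326.4 + 440 − 2 × 50) = 440 × 9276.4 / 9666.4 ≈ 422.248 mm.
Far limit Df = s·(H − f)/(H − s) = 440 × (9326.4 − 50) / (9326.4 − 440) = 440 × 9276.4 / 8886.4 ≈ 459.310 mm.
Depth of field = Df − Dn = 459.310 − 422.248 ≈ 37.062 mm.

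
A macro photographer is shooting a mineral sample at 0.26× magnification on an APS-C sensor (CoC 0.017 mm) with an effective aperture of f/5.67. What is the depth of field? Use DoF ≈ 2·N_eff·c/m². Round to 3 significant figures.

2.85 mm

At magnification m, DoF ≈ 2·N_eff·c/m² = 2 × 5.67 × 0.017 / 0.26² = 0.1928 / 0.0676 ≈ 2.85 mm.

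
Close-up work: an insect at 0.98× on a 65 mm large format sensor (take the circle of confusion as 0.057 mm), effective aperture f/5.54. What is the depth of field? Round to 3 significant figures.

At magnification m, DoF ≈ 2·N_eff·c/m² = 2 × 5.54 × 0.057 / 0.98² = 0.6316 / 0.9604 ≈ 0.658 mm.

0.658 mm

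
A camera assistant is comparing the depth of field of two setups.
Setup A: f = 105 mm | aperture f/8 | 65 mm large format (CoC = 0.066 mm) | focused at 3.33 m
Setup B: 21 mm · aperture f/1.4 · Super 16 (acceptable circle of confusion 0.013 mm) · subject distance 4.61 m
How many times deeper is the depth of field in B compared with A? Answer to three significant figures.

1.72

Setup A: H = 105²/(8×0.066) + 105 ≈ 20985.7 mm; DoF = Df − Dn = 3938.3 − 2884.5 ≈ 1053.8 mm.
Setup B: H = 21²/(1.4×0.013) + 21 ≈ 24251.8 mm; DoF = Df − Dn = 5687.1 − 3875.9 ≈ 1811.2 mm.
Ratio = 1811.2 / 1053.8 ≈ 1.72.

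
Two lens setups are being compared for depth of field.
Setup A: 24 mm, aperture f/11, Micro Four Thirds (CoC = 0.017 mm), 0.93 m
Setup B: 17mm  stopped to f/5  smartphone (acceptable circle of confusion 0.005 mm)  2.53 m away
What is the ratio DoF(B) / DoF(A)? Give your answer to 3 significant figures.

1.93

Setup A: H = 24²/(11×0.017) + 24 ≈ 3104.2 mm; DoF = Df − Dn = 1317.53 − 718.63 ≈ 598.90 mm.
Setup B: H = 17²/(5×0.005) + 17 ≈ 11577.0 mm; DoF = Df − Dn = 3232.8 − 2078.2 ≈ 1154.6 mm.
Ratio = 1154.6 / 598.90 ≈ 1.93.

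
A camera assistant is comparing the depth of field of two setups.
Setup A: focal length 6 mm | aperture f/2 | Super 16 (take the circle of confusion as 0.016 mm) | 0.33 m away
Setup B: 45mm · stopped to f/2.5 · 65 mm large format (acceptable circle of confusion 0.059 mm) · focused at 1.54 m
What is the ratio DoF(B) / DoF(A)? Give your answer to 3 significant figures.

1.64

Setup A: H = 6²/(2×0.016) + 6 ≈ 1131.0 mm; DoF = Df − Dn = 463.48 − 256.21 ≈ 207.27 mm.
Setup B: H = 45²/(2.5×0.059) + 45 ≈ 13773.8 mm; DoF = Df − Dn = 1728.19 − 1388.77 ≈ 339.42 mm.
Ratio = 339.42 / 207.27 ≈ 1.64.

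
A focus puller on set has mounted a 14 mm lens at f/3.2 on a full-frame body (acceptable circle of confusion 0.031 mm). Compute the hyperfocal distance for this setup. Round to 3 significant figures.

Hyperfocal distance H = f²/(N·c) + f = 14²/(3.2 × 0.031) + 14 = 196/0.0992 + 14 ≈ 1989.8 mm ≈ 1.99 m.

1.99 m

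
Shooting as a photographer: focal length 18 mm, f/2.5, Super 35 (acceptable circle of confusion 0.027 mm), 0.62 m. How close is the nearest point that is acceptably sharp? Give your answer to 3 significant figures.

Hyperfocal distance H = f²/(N·c) + f = 18²/(2.5 × 0.027) + 18 = 324/0.0675 + 18 ≈ 4818.0 mm ≈ 4.818 m.
Near limit Dn = s·(H − f)/(H + s − 2f) = 620 × (4818.0 − 18) / (4818.0 + 620 − 2 × 18) = 620 × 4800.0 / 5402.0 ≈ 550.91 mm ≈ 0.551 m.

0.551 m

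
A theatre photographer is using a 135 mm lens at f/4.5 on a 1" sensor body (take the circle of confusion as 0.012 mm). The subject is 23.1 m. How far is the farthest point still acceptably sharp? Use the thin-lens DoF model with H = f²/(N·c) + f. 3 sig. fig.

Hyperfocal distance H = f²/(N·c) + f = 135²/(4.5 × 0.012) + 135 = 18225/0.054 + 135 ≈ 337635.0 mm ≈ 337.6 m.
Far limit Df = s·(H − f)/(H − s) = 23100 × (337635.0 − 135) / (337635.0 − 23100) = 23100 × 337500.0 / 314535.0 ≈ 24787 mm ≈ 24.8 m.

24.8 m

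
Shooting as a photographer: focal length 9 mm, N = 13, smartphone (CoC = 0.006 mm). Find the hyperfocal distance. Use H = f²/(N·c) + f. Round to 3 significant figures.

Hyperfocal distance H = f²/(N·c) + f = 9²/(13 × 0.006) + 9 = 81/0.078 + 9 ≈ 1047.5 mm ≈ 1.05 m.

1.05 m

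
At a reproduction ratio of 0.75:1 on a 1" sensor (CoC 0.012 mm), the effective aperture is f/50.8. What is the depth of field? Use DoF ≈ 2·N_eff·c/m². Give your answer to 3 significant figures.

2.17 mm

At magnification m, DoF ≈ 2·N_eff·c/m² = 2 × 50.8 × 0.012 / 0.75² = 1.219 / 0.5625 ≈ 2.17 mm.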